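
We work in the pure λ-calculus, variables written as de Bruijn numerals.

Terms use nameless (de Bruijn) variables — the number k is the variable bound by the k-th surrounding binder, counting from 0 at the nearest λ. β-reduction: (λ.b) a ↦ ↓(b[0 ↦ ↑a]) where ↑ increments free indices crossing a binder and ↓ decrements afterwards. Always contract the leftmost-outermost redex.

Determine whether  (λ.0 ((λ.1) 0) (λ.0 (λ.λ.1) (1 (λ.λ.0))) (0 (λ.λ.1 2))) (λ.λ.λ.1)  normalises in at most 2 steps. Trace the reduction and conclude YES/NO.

Answer: NO — after 2 steps the term is (λ.λ.1) (λ.0 (λ.λ.1) ((λ.λ.λ.1) (λ.λ.0))) ((λ.λ.λ.1) (λ.λ.1 (λ.λ.λ.1))), not yet normal

Reduction:
  start: (λ.0 ((λ.1) 0) (λ.0 (λ.λ.1) (1 (λ.λ.0))) (0 (λ.λ.1 2))) (λ.λ.λ.1)
  →1  (λ.λ.λ.1) ((λ.λ.λ.λ.1) (λ.λ.λ.1)) (λ.0 (λ.λ.1) ((λ.λ.λ.1) (λ.λ.0))) ((λ.λ.λ.1) (λ.λ.1 (λ.λ.λ.1)))
  →2  (λ.λ.1) (λ.0 (λ.λ.1) ((λ.λ.λ.1) (λ.λ.0))) ((λ.λ.λ.1) (λ.λ.1 (λ.λ.λ.1)))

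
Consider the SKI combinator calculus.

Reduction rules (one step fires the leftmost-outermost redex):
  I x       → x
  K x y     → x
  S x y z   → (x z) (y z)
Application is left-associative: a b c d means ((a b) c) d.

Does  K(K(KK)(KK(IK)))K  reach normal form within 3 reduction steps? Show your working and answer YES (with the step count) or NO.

  start: K(K(KK)(KK(IK)))K
  [1] K(KK)(KK(IK))
  [2] KK

Answer: YES — reaches normal form KK in 2 ≤ 3 steps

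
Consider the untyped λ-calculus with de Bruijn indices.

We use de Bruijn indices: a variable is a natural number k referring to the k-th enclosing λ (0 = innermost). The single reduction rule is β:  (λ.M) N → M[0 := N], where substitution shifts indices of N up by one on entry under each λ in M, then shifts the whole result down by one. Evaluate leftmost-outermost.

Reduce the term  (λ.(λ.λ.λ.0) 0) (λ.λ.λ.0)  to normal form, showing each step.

Answer: normal form = λ.λ.0  (in 2 steps)

Derivation:
  start: (λ.(λ.λ.λ.0) 0) (λ.λ.λ.0)
  step 1: (λ.λ.λ.0) (λ.λ.λ.0)
  step 2: λ.λ.0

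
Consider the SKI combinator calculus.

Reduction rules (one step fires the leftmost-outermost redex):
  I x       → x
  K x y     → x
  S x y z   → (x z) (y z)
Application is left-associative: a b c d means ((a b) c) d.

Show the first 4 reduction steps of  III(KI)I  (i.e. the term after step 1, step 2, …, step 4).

  start: III(KI)I
  step 1: II(KI)I
  step 2: I(KI)I
  step 3: KII
  step 4: I

Answer: after 4 steps: I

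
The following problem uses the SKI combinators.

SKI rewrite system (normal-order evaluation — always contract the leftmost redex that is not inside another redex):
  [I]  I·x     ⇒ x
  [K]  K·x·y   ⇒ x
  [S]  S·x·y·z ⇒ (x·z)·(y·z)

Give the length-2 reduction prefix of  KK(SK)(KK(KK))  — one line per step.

Answer: after 2 steps: KK

Derivation:
  start: KK(SK)(KK(KK))
  →1  K(KK(KK))
  →2  KK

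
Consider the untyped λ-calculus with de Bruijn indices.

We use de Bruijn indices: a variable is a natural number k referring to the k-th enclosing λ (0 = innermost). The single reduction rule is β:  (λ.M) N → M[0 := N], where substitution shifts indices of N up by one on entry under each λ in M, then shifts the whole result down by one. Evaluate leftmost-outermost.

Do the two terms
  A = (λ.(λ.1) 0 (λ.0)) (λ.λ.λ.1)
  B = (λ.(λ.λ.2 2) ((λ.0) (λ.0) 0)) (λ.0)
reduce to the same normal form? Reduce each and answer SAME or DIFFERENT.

Term A:
  start: (λ.(λ.1) 0 (λ.0)) (λ.λ.λ.1)
  →1  (λ.λ.λ.λ.1) (λ.λ.λ.1) (λ.0)
  →2  (λ.λ.λ.1) (λ.0)
  →3  λ.λ.1

Term B:
  start: (λ.(λ.λ.2 2) ((λ.0) (λ.0) 0)) (λ.0)
  →1  (λ.λ.(λ.0) (λ.0)) ((λ.0) (λ.0) (λ.0))
  →2  λ.(λ.0) (λ.0)
  →3  λ.λ.0

Answer: DIFFERENT — A ⇓ λ.λ.1, B ⇓ λ.λ.0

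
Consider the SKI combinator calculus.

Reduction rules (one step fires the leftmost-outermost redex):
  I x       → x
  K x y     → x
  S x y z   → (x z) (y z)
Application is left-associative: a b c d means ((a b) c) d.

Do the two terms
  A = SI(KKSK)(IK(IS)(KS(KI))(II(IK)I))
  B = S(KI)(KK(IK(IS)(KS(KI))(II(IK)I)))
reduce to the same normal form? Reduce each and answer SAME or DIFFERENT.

Answer: SAME — A ⇓ S(KI)K, B ⇓ S(KI)K

Working:
Term A:
  start: SI(KKSK)(IK(IS)(KS(KI))(II(IK)I))
  [1] I(IK(IS)(KS(KI))(II(IK)I))(KKSK(IK(IS)(KS(KI))(II(IK)I)))
  [2] IK(IS)(KS(KI))(II(IK)I)(KKSK(IK(IS)(KS(KI))(II(IK)I)))
  [3] K(IS)(KS(KI))(II(IK)I)(KKSK(IK(IS)(KS(KI))(II(IK)I)))
  [4] IS(II(IK)I)(KKSK(IK(IS)(KS(KI))(II(IK)I)))
  [5] S(II(IK)I)(KKSK(IK(IS)(KS(KI))(II(IK)I)))
  [6] S(I(IK)I)(KKSK(IK(IS)(KS(KI))(II(IK)I)))
  [7] S(IKI)(KKSK(IK(IS)(KS(KI))(II(IK)I)))
  [8] S(KI)(KKSK(IK(IS)(KS(KI))(II(IK)I)))
  [9] S(KI)(KK(IK(IS)(KS(KI))(II(IK)I)))
  [10] S(KI)K

Term B:
  start: S(KI)(KK(IK(IS)(KS(KI))(II(IK)I)))
  [1] S(KI)K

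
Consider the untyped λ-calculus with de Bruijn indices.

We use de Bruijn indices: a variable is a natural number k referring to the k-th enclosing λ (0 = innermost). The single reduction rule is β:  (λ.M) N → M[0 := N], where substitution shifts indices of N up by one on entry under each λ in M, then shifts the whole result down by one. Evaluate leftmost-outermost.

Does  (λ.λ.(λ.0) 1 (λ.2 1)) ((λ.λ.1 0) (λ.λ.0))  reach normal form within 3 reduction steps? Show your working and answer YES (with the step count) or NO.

  start: (λ.λ.(λ.0) 1 (λ.2 1)) ((λ.λ.1 0) (λ.λ.0))
  step 1: λ.(λ.0) ((λ.λ.1 0) (λ.λ.0)) (λ.(λ.λ.1 0) (λ.λ.0) 1)
  step 2: λ.(λ.λ.1 0) (λ.λ.0) (λ.(λ.λ.1 0) (λ.λ.0) 1)
  step 3: λ.(λ.(λ.λ.0) 0) (λ.(λ.λ.1 0) (λ.λ.0) 1)

Answer: NO — after 3 steps the term is λ.(λ.(λ.λ.0) 0) (λ.(λ.λ.1 0) (λ.λ.0) 1), not yet normal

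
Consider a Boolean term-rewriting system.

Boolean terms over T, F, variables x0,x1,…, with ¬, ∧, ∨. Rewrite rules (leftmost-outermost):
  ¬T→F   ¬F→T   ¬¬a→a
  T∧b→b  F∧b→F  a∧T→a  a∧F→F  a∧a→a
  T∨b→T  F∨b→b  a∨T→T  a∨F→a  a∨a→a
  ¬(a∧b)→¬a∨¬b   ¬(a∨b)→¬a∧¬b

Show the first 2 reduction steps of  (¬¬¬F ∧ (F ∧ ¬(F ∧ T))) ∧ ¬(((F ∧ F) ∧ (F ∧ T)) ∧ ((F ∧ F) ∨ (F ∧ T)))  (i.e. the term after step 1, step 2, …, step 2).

  start: (¬¬¬F ∧ (F ∧ ¬(F ∧ T))) ∧ ¬(((F ∧ F) ∧ (F ∧ T)) ∧ ((F ∧ F) ∨ (F ∧ T)))
  [1] (¬F ∧ (F ∧ ¬(F ∧ T))) ∧ ¬(((F ∧ F) ∧ (F ∧ T)) ∧ ((F ∧ F) ∨ (F ∧ T)))
  [2] (T ∧ (F ∧ ¬(F ∧ T))) ∧ ¬(((F ∧ F) ∧ (F ∧ T)) ∧ ((F ∧ F) ∨ (F ∧ T)))

Answer: after 2 steps: (T ∧ (F ∧ ¬(F ∧ T))) ∧ ¬(((F ∧ F) ∧ (F ∧ T)) ∧ ((F ∧ F) ∨ (F ∧ T)))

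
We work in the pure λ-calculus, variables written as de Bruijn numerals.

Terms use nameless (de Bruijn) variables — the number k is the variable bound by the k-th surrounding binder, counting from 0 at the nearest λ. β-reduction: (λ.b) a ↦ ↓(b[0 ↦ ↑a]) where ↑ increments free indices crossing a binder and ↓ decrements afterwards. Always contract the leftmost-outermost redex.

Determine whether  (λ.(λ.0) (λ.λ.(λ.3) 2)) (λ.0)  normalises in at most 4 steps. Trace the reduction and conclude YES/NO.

  start: (λ.(λ.0) (λ.λ.(λ.3) 2)) (λ.0)
  →1  (λ.0) (λ.λ.(λ.λ.0) (λ.0))
  →2  λ.λ.(λ.λ.0) (λ.0)
  →3  λ.λ.λ.0

Answer: YES — reaches normal form λ.λ.λ.0 in 3 ≤ 4 steps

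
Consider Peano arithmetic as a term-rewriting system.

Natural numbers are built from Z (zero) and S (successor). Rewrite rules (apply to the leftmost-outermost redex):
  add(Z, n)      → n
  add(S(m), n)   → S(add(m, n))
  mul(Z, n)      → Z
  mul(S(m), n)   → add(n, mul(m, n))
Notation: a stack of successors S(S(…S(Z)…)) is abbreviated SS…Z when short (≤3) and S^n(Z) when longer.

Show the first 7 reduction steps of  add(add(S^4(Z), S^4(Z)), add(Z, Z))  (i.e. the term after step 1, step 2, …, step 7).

  start: add(add(S^4(Z), S^4(Z)), add(Z, Z))
  →1  add(S(add(SSSZ, S^4(Z))), add(Z, Z))
  →2  S(add(add(SSSZ, S^4(Z)), add(Z, Z)))
  →3  S(add(S(add(SSZ, S^4(Z))), add(Z, Z)))
  →4  S(S(add(add(SSZ, S^4(Z)), add(Z, Z))))
  →5  S(S(add(S(add(SZ, S^4(Z))), add(Z, Z))))
  →6  S(S(S(add(add(SZ, S^4(Z)), add(Z, Z)))))
  →7  S(S(S(add(S(add(Z, S^4(Z))), add(Z, Z)))))

Answer: after 7 steps: S(S(S(add(S(add(Z, S^4(Z))), add(Z, Z)))))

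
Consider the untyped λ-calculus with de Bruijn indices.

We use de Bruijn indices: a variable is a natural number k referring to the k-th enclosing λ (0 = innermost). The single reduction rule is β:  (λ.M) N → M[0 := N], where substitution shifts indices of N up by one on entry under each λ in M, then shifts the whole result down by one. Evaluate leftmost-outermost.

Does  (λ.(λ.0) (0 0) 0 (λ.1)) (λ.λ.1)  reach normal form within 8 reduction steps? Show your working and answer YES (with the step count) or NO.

Answer: YES — reaches normal form λ.λ.λ.λ.1 in 5 ≤ 8 steps

Reduction:
  start: (λ.(λ.0) (0 0) 0 (λ.1)) (λ.λ.1)
  →1  (λ.0) ((λ.λ.1) (λ.λ.1)) (λ.λ.1) (λ.λ.λ.1)
  →2  (λ.λ.1) (λ.λ.1) (λ.λ.1) (λ.λ.λ.1)
  →3  (λ.λ.λ.1) (λ.λ.1) (λ.λ.λ.1)
  →4  (λ.λ.1) (λ.λ.λ.1)
  →5  λ.λ.λ.λ.1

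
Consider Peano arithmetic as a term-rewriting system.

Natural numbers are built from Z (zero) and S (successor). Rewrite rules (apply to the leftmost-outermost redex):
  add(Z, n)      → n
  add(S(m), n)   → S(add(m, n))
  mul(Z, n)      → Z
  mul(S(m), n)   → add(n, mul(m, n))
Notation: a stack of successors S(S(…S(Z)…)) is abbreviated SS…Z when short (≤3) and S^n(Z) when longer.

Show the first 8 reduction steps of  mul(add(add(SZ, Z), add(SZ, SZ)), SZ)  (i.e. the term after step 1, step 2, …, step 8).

  start: mul(add(add(SZ, Z), add(SZ, SZ)), SZ)
  step 1: mul(add(S(add(Z, Z)), add(SZ, SZ)), SZ)
  step 2: mul(S(add(add(Z, Z), add(SZ, SZ))), SZ)
  step 3: add(SZ, mul(add(add(Z, Z), add(SZ, SZ)), SZ))
  step 4: S(add(Z, mul(add(add(Z, Z), add(SZ, SZ)), SZ)))
  step 5: S(mul(add(add(Z, Z), add(SZ, SZ)), SZ))
  step 6: S(mul(add(Z, add(SZ, SZ)), SZ))
  step 7: S(mul(add(SZ, SZ), SZ))
  step 8: S(mul(S(add(Z, SZ)), SZ))

Answer: after 8 steps: S(mul(S(add(Z, SZ)), SZ))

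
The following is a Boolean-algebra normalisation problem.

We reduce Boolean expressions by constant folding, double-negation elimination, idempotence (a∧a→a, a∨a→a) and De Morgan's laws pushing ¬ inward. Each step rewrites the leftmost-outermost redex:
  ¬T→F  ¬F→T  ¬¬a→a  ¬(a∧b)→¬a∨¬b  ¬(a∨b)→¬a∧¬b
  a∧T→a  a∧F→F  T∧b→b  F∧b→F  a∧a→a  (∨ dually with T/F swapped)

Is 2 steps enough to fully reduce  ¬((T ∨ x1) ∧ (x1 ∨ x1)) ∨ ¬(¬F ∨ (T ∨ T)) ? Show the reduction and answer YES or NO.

Answer: NO — after 2 steps the term is ((¬T ∧ ¬x1) ∨ ¬(x1 ∨ x1)) ∨ ¬(¬F ∨ (T ∨ T)), not yet normal

Derivation:
  start: ¬((T ∨ x1) ∧ (x1 ∨ x1)) ∨ ¬(¬F ∨ (T ∨ T))
  step 1: (¬(T ∨ x1) ∨ ¬(x1 ∨ x1)) ∨ ¬(¬F ∨ (T ∨ T))
  step 2: ((¬T ∧ ¬x1) ∨ ¬(x1 ∨ x1)) ∨ ¬(¬F ∨ (T ∨ T))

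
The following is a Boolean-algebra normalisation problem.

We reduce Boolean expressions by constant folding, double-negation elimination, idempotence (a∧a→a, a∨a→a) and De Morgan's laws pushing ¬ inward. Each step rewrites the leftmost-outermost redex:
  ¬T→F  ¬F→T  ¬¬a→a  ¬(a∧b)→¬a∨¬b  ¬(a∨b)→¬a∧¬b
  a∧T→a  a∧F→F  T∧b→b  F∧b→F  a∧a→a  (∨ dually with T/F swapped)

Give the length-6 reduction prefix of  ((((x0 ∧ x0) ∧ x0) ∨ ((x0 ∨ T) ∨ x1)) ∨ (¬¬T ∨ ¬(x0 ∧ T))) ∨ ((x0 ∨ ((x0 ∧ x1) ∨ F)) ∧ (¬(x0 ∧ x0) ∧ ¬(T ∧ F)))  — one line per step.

Answer: after 6 steps: T ∨ ((x0 ∨ ((x0 ∧ x1) ∨ F)) ∧ (¬(x0 ∧ x0) ∧ ¬(T ∧ F)))

Working:
  start: ((((x0 ∧ x0) ∧ x0) ∨ ((x0 ∨ T) ∨ x1)) ∨ (¬¬T ∨ ¬(x0 ∧ T))) ∨ ((x0 ∨ ((x0 ∧ x1) ∨ F)) ∧ (¬(x0 ∧ x0) ∧ ¬(T ∧ F)))
  [1] (((x0 ∧ x0) ∨ ((x0 ∨ T) ∨ x1)) ∨ (¬¬T ∨ ¬(x0 ∧ T))) ∨ ((x0 ∨ ((x0 ∧ x1) ∨ F)) ∧ (¬(x0 ∧ x0) ∧ ¬(T ∧ F)))
  [2] ((x0 ∨ ((x0 ∨ T) ∨ x1)) ∨ (¬¬T ∨ ¬(x0 ∧ T))) ∨ ((x0 ∨ ((x0 ∧ x1) ∨ F)) ∧ (¬(x0 ∧ x0) ∧ ¬(T ∧ F)))
  [3] ((x0 ∨ (T ∨ x1)) ∨ (¬¬T ∨ ¬(x0 ∧ T))) ∨ ((x0 ∨ ((x0 ∧ x1) ∨ F)) ∧ (¬(x0 ∧ x0) ∧ ¬(T ∧ F)))
  [4] ((x0 ∨ T) ∨ (¬¬T ∨ ¬(x0 ∧ T))) ∨ ((x0 ∨ ((x0 ∧ x1) ∨ F)) ∧ (¬(x0 ∧ x0) ∧ ¬(T ∧ F)))
  [5] (T ∨ (¬¬T ∨ ¬(x0 ∧ T))) ∨ ((x0 ∨ ((x0 ∧ x1) ∨ F)) ∧ (¬(x0 ∧ x0) ∧ ¬(T ∧ F)))
  [6] T ∨ ((x0 ∨ ((x0 ∧ x1) ∨ F)) ∧ (¬(x0 ∧ x0) ∧ ¬(T ∧ F)))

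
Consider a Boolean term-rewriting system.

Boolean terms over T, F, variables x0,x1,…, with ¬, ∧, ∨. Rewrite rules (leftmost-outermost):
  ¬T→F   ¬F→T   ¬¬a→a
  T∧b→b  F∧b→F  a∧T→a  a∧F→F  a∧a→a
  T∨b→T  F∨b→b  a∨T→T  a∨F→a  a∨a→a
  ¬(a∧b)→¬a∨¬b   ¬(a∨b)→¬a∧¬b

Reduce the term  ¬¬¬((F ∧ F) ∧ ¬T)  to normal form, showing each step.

Answer: normal form = T  (in 6 steps)

Working:
  start: ¬¬¬((F ∧ F) ∧ ¬T)
  →1  ¬((F ∧ F) ∧ ¬T)
  →2  ¬(F ∧ F) ∨ ¬¬T
  →3  (¬F ∨ ¬F) ∨ ¬¬T
  →4  ¬F ∨ ¬¬T
  →5  T ∨ ¬¬T
  →6  T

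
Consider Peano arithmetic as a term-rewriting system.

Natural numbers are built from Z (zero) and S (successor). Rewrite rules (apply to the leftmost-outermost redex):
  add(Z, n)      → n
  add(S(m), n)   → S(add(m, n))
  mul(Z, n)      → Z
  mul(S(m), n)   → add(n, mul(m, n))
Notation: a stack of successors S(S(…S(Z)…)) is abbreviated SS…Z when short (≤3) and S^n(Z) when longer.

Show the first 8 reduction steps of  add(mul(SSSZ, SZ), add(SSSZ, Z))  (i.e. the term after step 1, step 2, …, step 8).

  start: add(mul(SSSZ, SZ), add(SSSZ, Z))
  [1] add(add(SZ, mul(SSZ, SZ)), add(SSSZ, Z))
  [2] add(S(add(Z, mul(SSZ, SZ))), add(SSSZ, Z))
  [3] S(add(add(Z, mul(SSZ, SZ)), add(SSSZ, Z)))
  [4] S(add(mul(SSZ, SZ), add(SSSZ, Z)))
  [5] S(add(add(SZ, mul(SZ, SZ)), add(SSSZ, Z)))
  [6] S(add(S(add(Z, mul(SZ, SZ))), add(SSSZ, Z)))
  [7] S(S(add(add(Z, mul(SZ, SZ)), add(SSSZ, Z))))
  [8] S(S(add(mul(SZ, SZ), add(SSSZ, Z))))

Answer: after 8 steps: S(S(add(mul(SZ, SZ), add(SSSZ, Z))))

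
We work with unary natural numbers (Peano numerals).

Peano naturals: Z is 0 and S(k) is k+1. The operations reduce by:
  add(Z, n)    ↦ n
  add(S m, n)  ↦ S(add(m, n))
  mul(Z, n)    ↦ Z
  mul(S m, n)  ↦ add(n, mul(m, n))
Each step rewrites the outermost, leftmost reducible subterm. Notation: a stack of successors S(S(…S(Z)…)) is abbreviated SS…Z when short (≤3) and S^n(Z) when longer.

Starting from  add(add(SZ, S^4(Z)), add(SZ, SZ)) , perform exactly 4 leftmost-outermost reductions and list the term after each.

Answer: after 4 steps: S(S(add(SSSZ, add(SZ, SZ))))

Derivation:
  start: add(add(SZ, S^4(Z)), add(SZ, SZ))
  [1] add(S(add(Z, S^4(Z))), add(SZ, SZ))
  [2] S(add(add(Z, S^4(Z)), add(SZ, SZ)))
  [3] S(add(S^4(Z), add(SZ, SZ)))
  [4] S(S(add(SSSZ, add(SZ, SZ))))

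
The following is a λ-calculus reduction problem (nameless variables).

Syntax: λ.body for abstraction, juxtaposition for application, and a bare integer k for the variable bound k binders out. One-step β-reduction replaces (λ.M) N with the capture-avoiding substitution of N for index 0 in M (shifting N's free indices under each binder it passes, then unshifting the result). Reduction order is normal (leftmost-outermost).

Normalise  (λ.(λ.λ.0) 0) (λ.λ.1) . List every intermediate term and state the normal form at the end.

  start: (λ.(λ.λ.0) 0) (λ.λ.1)
  step 1: (λ.λ.0) (λ.λ.1)
  step 2: λ.0

Answer: normal form = λ.0  (in 2 steps)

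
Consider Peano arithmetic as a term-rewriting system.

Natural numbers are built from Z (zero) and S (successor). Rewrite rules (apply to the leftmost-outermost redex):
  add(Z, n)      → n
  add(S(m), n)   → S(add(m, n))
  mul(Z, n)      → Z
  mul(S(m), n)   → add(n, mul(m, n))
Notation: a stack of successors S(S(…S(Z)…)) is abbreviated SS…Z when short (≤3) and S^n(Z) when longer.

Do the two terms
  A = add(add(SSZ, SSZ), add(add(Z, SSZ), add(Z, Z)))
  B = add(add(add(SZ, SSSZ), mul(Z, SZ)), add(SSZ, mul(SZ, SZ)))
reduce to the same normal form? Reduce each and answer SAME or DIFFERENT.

Term A:
  start: add(add(SSZ, SSZ), add(add(Z, SSZ), add(Z, Z)))
  step 1: add(S(add(SZ, SSZ)), add(add(Z, SSZ), add(Z, Z)))
  step 2: S(add(add(SZ, SSZ), add(add(Z, SSZ), add(Z, Z))))
  step 3: S(add(S(add(Z, SSZ)), add(add(Z, SSZ), add(Z, Z))))
  step 4: S(S(add(add(Z, SSZ), add(add(Z, SSZ), add(Z, Z)))))
  step 5: S(S(add(SSZ, add(add(Z, SSZ), add(Z, Z)))))
  step 6: S(S(S(add(SZ, add(add(Z, SSZ), add(Z, Z))))))
  step 7: S(S(S(S(add(Z, add(add(Z, SSZ), add(Z, Z)))))))
  step 8: S(S(S(S(add(add(Z, SSZ), add(Z, Z))))))
  step 9: S(S(S(S(add(SSZ, add(Z, Z))))))
  step 10: S(S(S(S(S(add(SZ, add(Z, Z)))))))
  step 11: S(S(S(S(S(S(add(Z, add(Z, Z))))))))
  step 12: S(S(S(S(S(S(add(Z, Z)))))))
  step 13: S^6(Z)

Term B:
  start: add(add(add(SZ, SSSZ), mul(Z, SZ)), add(SSZ, mul(SZ, SZ)))
  step 1: add(add(S(add(Z, SSSZ)), mul(Z, SZ)), add(SSZ, mul(SZ, SZ)))
  step 2: add(S(add(add(Z, SSSZ), mul(Z, SZ))), add(SSZ, mul(SZ, SZ)))
  step 3: S(add(add(add(Z, SSSZ), mul(Z, SZ)), add(SSZ, mul(SZ, SZ))))
  step 4: S(add(add(SSSZ, mul(Z, SZ)), add(SSZ, mul(SZ, SZ))))
  step 5: S(add(S(add(SSZ, mul(Z, SZ))), add(SSZ, mul(SZ, SZ))))
  step 6: S(S(add(add(SSZ, mul(Z, SZ)), add(SSZ, mul(SZ, SZ)))))
  step 7: S(S(add(S(add(SZ, mul(Z, SZ))), add(SSZ, mul(SZ, SZ)))))
  step 8: S(S(S(add(add(SZ, mul(Z, SZ)), add(SSZ, mul(SZ, SZ))))))
  step 9: S(S(S(add(S(add(Z, mul(Z, SZ))), add(SSZ, mul(SZ, SZ))))))
  step 10: S(S(S(S(add(add(Z, mul(Z, SZ)), add(SSZ, mul(SZ, SZ)))))))
  step 11: S(S(S(S(add(mul(Z, SZ), add(SSZ, mul(SZ, SZ)))))))
  step 12: S(S(S(S(add(Z, add(SSZ, mul(SZ, SZ)))))))
  step 13: S(S(S(S(add(SSZ, mul(SZ, SZ))))))
  step 14: S(S(S(S(S(add(SZ, mul(SZ, SZ)))))))
  step 15: S(S(S(S(S(S(add(Z, mul(SZ, SZ))))))))
  step 16: S(S(S(S(S(S(mul(SZ, SZ)))))))
  step 17: S(S(S(S(S(S(add(SZ, mul(Z, SZ))))))))
  step 18: S(S(S(S(S(S(S(add(Z, mul(Z, SZ)))))))))
  step 19: S(S(S(S(S(S(S(mul(Z, SZ))))))))
  step 20: S^7(Z)

Answer: DIFFERENT — A ⇓ S^6(Z), B ⇓ S^7(Z)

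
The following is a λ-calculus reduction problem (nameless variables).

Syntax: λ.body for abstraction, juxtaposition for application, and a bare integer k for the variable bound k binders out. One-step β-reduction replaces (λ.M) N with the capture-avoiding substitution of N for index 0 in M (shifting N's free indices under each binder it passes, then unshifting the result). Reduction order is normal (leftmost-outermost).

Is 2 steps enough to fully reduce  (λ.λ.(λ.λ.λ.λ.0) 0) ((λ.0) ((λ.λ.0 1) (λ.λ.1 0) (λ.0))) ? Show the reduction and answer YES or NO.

Answer: YES — reaches normal form λ.λ.λ.λ.0 in 2 ≤ 2 steps

Working:
  start: (λ.λ.(λ.λ.λ.λ.0) 0) ((λ.0) ((λ.λ.0 1) (λ.λ.1 0) (λ.0)))
  [1] λ.(λ.λ.λ.λ.0) 0
  [2] λ.λ.λ.λ.0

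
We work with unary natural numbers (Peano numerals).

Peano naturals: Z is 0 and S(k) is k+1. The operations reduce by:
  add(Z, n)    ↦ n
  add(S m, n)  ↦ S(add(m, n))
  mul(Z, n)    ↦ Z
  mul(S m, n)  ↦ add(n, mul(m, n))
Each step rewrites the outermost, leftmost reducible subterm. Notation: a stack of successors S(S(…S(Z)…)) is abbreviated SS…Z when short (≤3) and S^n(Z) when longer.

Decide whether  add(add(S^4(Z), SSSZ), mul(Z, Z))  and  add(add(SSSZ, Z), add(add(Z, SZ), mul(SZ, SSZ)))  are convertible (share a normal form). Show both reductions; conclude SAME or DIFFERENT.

Term A:
  start: add(add(S^4(Z), SSSZ), mul(Z, Z))
  step 1: add(S(add(SSSZ, SSSZ)), mul(Z, Z))
  step 2: S(add(add(SSSZ, SSSZ), mul(Z, Z)))
  step 3: S(add(S(add(SSZ, SSSZ)), mul(Z, Z)))
  step 4: S(S(add(add(SSZ, SSSZ), mul(Z, Z))))
  step 5: S(S(add(S(add(SZ, SSSZ)), mul(Z, Z))))
  step 6: S(S(S(add(add(SZ, SSSZ), mul(Z, Z)))))
  step 7: S(S(S(add(S(add(Z, SSSZ)), mul(Z, Z)))))
  step 8: S(S(S(S(add(add(Z, SSSZ), mul(Z, Z))))))
  step 9: S(S(S(S(add(SSSZ, mul(Z, Z))))))
  step 10: S(S(S(S(S(add(SSZ, mul(Z, Z)))))))
  step 11: S(S(S(S(S(S(add(SZ, mul(Z, Z))))))))
  step 12: S(S(S(S(S(S(S(add(Z, mul(Z, Z)))))))))
  step 13: S(S(S(S(S(S(S(mul(Z, Z))))))))
  step 14: S^7(Z)

Term B:
  start: add(add(SSSZ, Z), add(add(Z, SZ), mul(SZ, SSZ)))
  step 1: add(S(add(SSZ, Z)), add(add(Z, SZ), mul(SZ, SSZ)))
  step 2: S(add(add(SSZ, Z), add(add(Z, SZ), mul(SZ, SSZ))))
  step 3: S(add(S(add(SZ, Z)), add(add(Z, SZ), mul(SZ, SSZ))))
  step 4: S(S(add(add(SZ, Z), add(add(Z, SZ), mul(SZ, SSZ)))))
  step 5: S(S(add(S(add(Z, Z)), add(add(Z, SZ), mul(SZ, SSZ)))))
  step 6: S(S(S(add(add(Z, Z), add(add(Z, SZ), mul(SZ, SSZ))))))
  step 7: S(S(S(add(Z, add(add(Z, SZ), mul(SZ, SSZ))))))
  step 8: S(S(S(add(add(Z, SZ), mul(SZ, SSZ)))))
  step 9: S(S(S(add(SZ, mul(SZ, SSZ)))))
  step 10: S(S(S(S(add(Z, mul(SZ, SSZ))))))
  step 11: S(S(S(S(mul(SZ, SSZ)))))
  step 12: S(S(S(S(add(SSZ, mul(Z, SSZ))))))
  step 13: S(S(S(S(S(add(SZ, mul(Z, SSZ)))))))
  step 14: S(S(S(S(S(S(add(Z, mul(Z, SSZ))))))))
  step 15: S(S(S(S(S(S(mul(Z, SSZ)))))))
  step 16: S^6(Z)

Answer: DIFFERENT — A ⇓ S^7(Z), B ⇓ S^6(Z)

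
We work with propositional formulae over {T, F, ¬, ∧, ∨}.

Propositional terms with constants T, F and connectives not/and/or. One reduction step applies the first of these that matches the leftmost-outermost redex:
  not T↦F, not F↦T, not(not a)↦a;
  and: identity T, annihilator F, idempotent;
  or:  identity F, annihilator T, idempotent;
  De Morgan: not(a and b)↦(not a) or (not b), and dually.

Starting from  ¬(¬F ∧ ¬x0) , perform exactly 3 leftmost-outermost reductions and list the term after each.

  start: ¬(¬F ∧ ¬x0)
  step 1: ¬¬F ∨ ¬¬x0
  step 2: F ∨ ¬¬x0
  step 3: ¬¬x0

Answer: after 3 steps: ¬¬x0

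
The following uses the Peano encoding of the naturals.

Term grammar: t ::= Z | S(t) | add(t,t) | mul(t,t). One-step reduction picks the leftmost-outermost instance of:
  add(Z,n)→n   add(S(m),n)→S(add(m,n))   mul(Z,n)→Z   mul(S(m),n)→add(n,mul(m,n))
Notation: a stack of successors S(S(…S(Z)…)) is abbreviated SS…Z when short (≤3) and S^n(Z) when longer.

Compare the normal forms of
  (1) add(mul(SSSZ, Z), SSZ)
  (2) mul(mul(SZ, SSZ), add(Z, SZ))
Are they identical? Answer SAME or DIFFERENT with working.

Answer: SAME — A ⇓ SSZ, B ⇓ SSZ

Derivation:
Term A:
  start: add(mul(SSSZ, Z), SSZ)
  step 1: add(add(Z, mul(SSZ, Z)), SSZ)
  step 2: add(mul(SSZ, Z), SSZ)
  step 3: add(add(Z, mul(SZ, Z)), SSZ)
  step 4: add(mul(SZ, Z), SSZ)
  step 5: add(add(Z, mul(Z, Z)), SSZ)
  step 6: add(mul(Z, Z), SSZ)
  step 7: add(Z, SSZ)
  step 8: SSZ

Term B:
  start: mul(mul(SZ, SSZ), add(Z, SZ))
  step 1: mul(add(SSZ, mul(Z, SSZ)), add(Z, SZ))
  step 2: mul(S(add(SZ, mul(Z, SSZ))), add(Z, SZ))
  step 3: add(add(Z, SZ), mul(add(SZ, mul(Z, SSZ)), add(Z, SZ)))
  step 4: add(SZ, mul(add(SZ, mul(Z, SSZ)), add(Z, SZ)))
  step 5: S(add(Z, mul(add(SZ, mul(Z, SSZ)), add(Z, SZ))))
  step 6: S(mul(add(SZ, mul(Z, SSZ)), add(Z, SZ)))
  step 7: S(mul(S(add(Z, mul(Z, SSZ))), add(Z, SZ)))
  step 8: S(add(add(Z, SZ), mul(add(Z, mul(Z, SSZ)), add(Z, SZ))))
  step 9: S(add(SZ, mul(add(Z, mul(Z, SSZ)), add(Z, SZ))))
  step 10: S(S(add(Z, mul(add(Z, mul(Z, SSZ)), add(Z, SZ)))))
  step 11: S(S(mul(add(Z, mul(Z, SSZ)), add(Z, SZ))))
  step 12: S(S(mul(mul(Z, SSZ), add(Z, SZ))))
  step 13: S(S(mul(Z, add(Z, SZ))))
  step 14: SSZ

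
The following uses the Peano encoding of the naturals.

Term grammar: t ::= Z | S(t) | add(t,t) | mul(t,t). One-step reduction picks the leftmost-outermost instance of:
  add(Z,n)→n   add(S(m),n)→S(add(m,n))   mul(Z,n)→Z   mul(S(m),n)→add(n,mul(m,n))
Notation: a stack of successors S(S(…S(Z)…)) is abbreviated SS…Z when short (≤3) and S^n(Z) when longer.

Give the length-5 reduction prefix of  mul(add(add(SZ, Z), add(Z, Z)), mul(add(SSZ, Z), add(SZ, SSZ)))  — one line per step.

  start: mul(add(add(SZ, Z), add(Z, Z)), mul(add(SSZ, Z), add(SZ, SSZ)))
  →1  mul(add(S(add(Z, Z)), add(Z, Z)), mul(add(SSZ, Z), add(SZ, SSZ)))
  →2  mul(S(add(add(Z, Z), add(Z, Z))), mul(add(SSZ, Z), add(SZ, SSZ)))
  →3  add(mul(add(SSZ, Z), add(SZ, SSZ)), mul(add(add(Z, Z), add(Z, Z)), mul(add(SSZ, Z), add(SZ, SSZ))))
  →4  add(mul(S(add(SZ, Z)), add(SZ, SSZ)), mul(add(add(Z, Z), add(Z, Z)), mul(add(SSZ, Z), add(SZ, SSZ))))
  →5  add(add(add(SZ, SSZ), mul(add(SZ, Z), add(SZ, SSZ))), mul(add(add(Z, Z), add(Z, Z)), mul(add(SSZ, Z), add(SZ, SSZ))))

Answer: after 5 steps: add(add(add(SZ, SSZ), mul(add(SZ, Z), add(SZ, SSZ))), mul(add(add(Z, Z), add(Z, Z)), mul(add(SSZ, Z), add(SZ, SSZ))))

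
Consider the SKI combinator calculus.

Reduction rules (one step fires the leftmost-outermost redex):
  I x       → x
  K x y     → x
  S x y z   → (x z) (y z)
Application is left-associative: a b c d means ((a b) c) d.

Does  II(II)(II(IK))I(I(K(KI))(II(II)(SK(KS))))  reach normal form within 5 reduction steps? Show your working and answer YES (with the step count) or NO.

  start: II(II)(II(IK))I(I(K(KI))(II(II)(SK(KS))))
  [1] I(II)(II(IK))I(I(K(KI))(II(II)(SK(KS))))
  [2] II(II(IK))I(I(K(KI))(II(II)(SK(KS))))
  [3] I(II(IK))I(I(K(KI))(II(II)(SK(KS))))
  [4] II(IK)I(I(K(KI))(II(II)(SK(KS))))
  [5] I(IK)I(I(K(KI))(II(II)(SK(KS))))

Answer: NO — after 5 steps the term is I(IK)I(I(K(KI))(II(II)(SK(KS)))), not yet normal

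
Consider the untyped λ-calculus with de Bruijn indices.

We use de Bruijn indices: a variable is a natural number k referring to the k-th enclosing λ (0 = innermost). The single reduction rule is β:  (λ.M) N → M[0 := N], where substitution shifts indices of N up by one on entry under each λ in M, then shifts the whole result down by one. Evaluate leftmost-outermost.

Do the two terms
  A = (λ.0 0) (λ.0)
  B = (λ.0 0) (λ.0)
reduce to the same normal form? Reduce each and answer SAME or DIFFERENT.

Answer: SAME — A ⇓ λ.0, B ⇓ λ.0

Reduction:
Term A:
  start: (λ.0 0) (λ.0)
  →1  (λ.0) (λ.0)
  →2  λ.0

Term B:
  start: (λ.0 0) (λ.0)
  →1  (λ.0) (λ.0)
  →2  λ.0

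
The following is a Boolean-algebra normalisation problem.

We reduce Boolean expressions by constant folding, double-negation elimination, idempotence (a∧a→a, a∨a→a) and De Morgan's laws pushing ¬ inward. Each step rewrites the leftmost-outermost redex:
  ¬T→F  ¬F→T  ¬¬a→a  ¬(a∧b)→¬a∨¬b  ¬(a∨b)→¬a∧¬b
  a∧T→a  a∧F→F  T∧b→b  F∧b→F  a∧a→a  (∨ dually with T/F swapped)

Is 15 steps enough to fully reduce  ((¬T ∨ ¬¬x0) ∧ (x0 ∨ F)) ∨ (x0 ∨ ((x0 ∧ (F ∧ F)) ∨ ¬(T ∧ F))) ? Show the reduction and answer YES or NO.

Answer: YES — reaches normal form T in 14 ≤ 15 steps

Reduction:
  start: ((¬T ∨ ¬¬x0) ∧ (x0 ∨ F)) ∨ (x0 ∨ ((x0 ∧ (F ∧ F)) ∨ ¬(T ∧ F)))
  [1] ((F ∨ ¬¬x0) ∧ (x0 ∨ F)) ∨ (x0 ∨ ((x0 ∧ (F ∧ F)) ∨ ¬(T ∧ F)))
  [2] (¬¬x0 ∧ (x0 ∨ F)) ∨ (x0 ∨ ((x0 ∧ (F ∧ F)) ∨ ¬(T ∧ F)))
  [3] (x0 ∧ (x0 ∨ F)) ∨ (x0 ∨ ((x0 ∧ (F ∧ F)) ∨ ¬(T ∧ F)))
  [4] (x0 ∧ x0) ∨ (x0 ∨ ((x0 ∧ (F ∧ F)) ∨ ¬(T ∧ F)))
  [5] x0 ∨ (x0 ∨ ((x0 ∧ (F ∧ F)) ∨ ¬(T ∧ F)))
  [6] x0 ∨ (x0 ∨ ((x0 ∧ F) ∨ ¬(T ∧ F)))
  [7] x0 ∨ (x0 ∨ (F ∨ ¬(T ∧ F)))
  [8] x0 ∨ (x0 ∨ ¬(T ∧ F))
  [9] x0 ∨ (x0 ∨ (¬T ∨ ¬F))
  [10] x0 ∨ (x0 ∨ (F ∨ ¬F))
  [11] x0 ∨ (x0 ∨ ¬F)
  [12] x0 ∨ (x0 ∨ T)
  [13] x0 ∨ T
  [14] T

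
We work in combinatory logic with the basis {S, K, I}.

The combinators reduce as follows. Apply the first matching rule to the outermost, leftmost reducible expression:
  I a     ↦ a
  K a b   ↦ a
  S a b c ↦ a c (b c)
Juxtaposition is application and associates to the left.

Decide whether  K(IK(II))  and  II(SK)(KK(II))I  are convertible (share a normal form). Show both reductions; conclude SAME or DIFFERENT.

Term A:
  start: K(IK(II))
  step 1: K(K(II))
  step 2: K(KI)

Term B:
  start: II(SK)(KK(II))I
  step 1: I(SK)(KK(II))I
  step 2: SK(KK(II))I
  step 3: KI(KK(II)I)
  step 4: I

Answer: DIFFERENT — A ⇓ K(KI), B ⇓ I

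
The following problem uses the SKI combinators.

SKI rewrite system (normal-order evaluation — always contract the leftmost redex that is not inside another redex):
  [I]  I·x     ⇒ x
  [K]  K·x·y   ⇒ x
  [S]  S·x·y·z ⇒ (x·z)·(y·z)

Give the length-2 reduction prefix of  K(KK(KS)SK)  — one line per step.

Answer: after 2 steps: KS

Working:
  start: K(KK(KS)SK)
  step 1: K(KSK)
  step 2: KS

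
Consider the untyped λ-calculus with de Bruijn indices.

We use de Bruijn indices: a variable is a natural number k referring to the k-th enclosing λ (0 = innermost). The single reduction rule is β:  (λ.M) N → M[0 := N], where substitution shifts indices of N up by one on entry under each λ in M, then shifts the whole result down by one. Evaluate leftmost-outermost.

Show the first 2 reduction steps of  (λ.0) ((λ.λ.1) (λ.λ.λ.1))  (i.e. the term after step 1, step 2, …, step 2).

  start: (λ.0) ((λ.λ.1) (λ.λ.λ.1))
  →1  (λ.λ.1) (λ.λ.λ.1)
  →2  λ.λ.λ.λ.1

Answer: after 2 steps: λ.λ.λ.λ.1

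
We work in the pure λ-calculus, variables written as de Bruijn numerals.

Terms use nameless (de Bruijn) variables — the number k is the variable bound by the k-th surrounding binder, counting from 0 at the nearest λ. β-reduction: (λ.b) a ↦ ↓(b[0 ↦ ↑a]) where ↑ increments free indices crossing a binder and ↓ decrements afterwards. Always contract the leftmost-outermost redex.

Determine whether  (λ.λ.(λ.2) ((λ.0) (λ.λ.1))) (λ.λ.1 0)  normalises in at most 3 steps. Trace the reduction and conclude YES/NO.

Answer: YES — reaches normal form λ.λ.λ.1 0 in 2 ≤ 3 steps

Reduction:
  start: (λ.λ.(λ.2) ((λ.0) (λ.λ.1))) (λ.λ.1 0)
  [1] λ.(λ.λ.λ.1 0) ((λ.0) (λ.λ.1))
  [2] λ.λ.λ.1 0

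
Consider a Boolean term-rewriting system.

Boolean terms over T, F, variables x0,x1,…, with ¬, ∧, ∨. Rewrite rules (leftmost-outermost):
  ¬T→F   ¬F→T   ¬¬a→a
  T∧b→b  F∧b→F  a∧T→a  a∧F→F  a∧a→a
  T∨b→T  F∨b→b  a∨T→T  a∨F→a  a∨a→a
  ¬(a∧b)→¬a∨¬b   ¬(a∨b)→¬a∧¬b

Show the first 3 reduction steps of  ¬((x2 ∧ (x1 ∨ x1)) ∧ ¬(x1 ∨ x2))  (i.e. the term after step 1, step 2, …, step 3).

  start: ¬((x2 ∧ (x1 ∨ x1)) ∧ ¬(x1 ∨ x2))
  [1] ¬(x2 ∧ (x1 ∨ x1)) ∨ ¬¬(x1 ∨ x2)
  [2] (¬x2 ∨ ¬(x1 ∨ x1)) ∨ ¬¬(x1 ∨ x2)
  [3] (¬x2 ∨ (¬x1 ∧ ¬x1)) ∨ ¬¬(x1 ∨ x2)

Answer: after 3 steps: (¬x2 ∨ (¬x1 ∧ ¬x1)) ∨ ¬¬(x1 ∨ x2)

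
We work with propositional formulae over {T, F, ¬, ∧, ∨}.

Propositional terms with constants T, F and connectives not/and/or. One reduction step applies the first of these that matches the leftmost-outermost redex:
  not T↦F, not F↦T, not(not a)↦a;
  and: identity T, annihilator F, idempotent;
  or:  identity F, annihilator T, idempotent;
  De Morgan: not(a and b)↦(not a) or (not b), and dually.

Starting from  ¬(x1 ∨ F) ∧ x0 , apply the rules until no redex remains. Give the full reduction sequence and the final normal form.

  start: ¬(x1 ∨ F) ∧ x0
  →1  (¬x1 ∧ ¬F) ∧ x0
  →2  (¬x1 ∧ T) ∧ x0
  →3  ¬x1 ∧ x0

Answer: normal form = ¬x1 ∧ x0  (in 3 steps)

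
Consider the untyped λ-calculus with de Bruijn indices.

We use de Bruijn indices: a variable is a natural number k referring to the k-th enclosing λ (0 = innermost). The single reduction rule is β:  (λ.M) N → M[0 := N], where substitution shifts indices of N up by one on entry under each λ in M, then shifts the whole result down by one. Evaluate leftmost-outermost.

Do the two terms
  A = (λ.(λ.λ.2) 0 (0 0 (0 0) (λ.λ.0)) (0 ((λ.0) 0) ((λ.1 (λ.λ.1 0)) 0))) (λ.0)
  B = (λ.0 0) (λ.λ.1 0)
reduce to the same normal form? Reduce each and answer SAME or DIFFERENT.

Answer: SAME — A ⇓ λ.λ.1 0, B ⇓ λ.λ.1 0

Working:
Term A:
  start: (λ.(λ.λ.2) 0 (0 0 (0 0) (λ.λ.0)) (0 ((λ.0) 0) ((λ.1 (λ.λ.1 0)) 0))) (λ.0)
  [1] (λ.λ.λ.0) (λ.0) ((λ.0) (λ.0) ((λ.0) (λ.0)) (λ.λ.0)) ((λ.0) ((λ.0) (λ.0)) ((λ.(λ.0) (λ.λ.1 0)) (λ.0)))
  [2] (λ.λ.0) ((λ.0) (λ.0) ((λ.0) (λ.0)) (λ.λ.0)) ((λ.0) ((λ.0) (λ.0)) ((λ.(λ.0) (λ.λ.1 0)) (λ.0)))
  [3] (λ.0) ((λ.0) ((λ.0) (λ.0)) ((λ.(λ.0) (λ.λ.1 0)) (λ.0)))
  [4] (λ.0) ((λ.0) (λ.0)) ((λ.(λ.0) (λ.λ.1 0)) (λ.0))
  [5] (λ.0) (λ.0) ((λ.(λ.0) (λ.λ.1 0)) (λ.0))
  [6] (λ.0) ((λ.(λ.0) (λ.λ.1 0)) (λ.0))
  [7] (λ.(λ.0) (λ.λ.1 0)) (λ.0)
  [8] (λ.0) (λ.λ.1 0)
  [9] λ.λ.1 0

Term B:
  start: (λ.0 0) (λ.λ.1 0)
  [1] (λ.λ.1 0) (λ.λ.1 0)
  [2] λ.(λ.λ.1 0) 0
  [3] λ.λ.1 0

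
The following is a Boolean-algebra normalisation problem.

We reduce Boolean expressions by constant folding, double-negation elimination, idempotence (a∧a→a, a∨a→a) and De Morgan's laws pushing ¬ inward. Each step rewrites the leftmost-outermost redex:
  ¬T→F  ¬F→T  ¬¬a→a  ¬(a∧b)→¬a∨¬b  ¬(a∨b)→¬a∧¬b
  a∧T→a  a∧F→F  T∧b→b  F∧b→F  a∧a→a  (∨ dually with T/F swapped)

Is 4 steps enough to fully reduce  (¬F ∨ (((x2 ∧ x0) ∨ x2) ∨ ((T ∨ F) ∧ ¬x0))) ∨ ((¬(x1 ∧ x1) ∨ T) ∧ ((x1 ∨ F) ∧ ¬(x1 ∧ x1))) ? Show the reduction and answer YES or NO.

Answer: YES — reaches normal form T in 3 ≤ 4 steps

Derivation:
  start: (¬F ∨ (((x2 ∧ x0) ∨ x2) ∨ ((T ∨ F) ∧ ¬x0))) ∨ ((¬(x1 ∧ x1) ∨ T) ∧ ((x1 ∨ F) ∧ ¬(x1 ∧ x1)))
  [1] (T ∨ (((x2 ∧ x0) ∨ x2) ∨ ((T ∨ F) ∧ ¬x0))) ∨ ((¬(x1 ∧ x1) ∨ T) ∧ ((x1 ∨ F) ∧ ¬(x1 ∧ x1)))
  [2] T ∨ ((¬(x1 ∧ x1) ∨ T) ∧ ((x1 ∨ F) ∧ ¬(x1 ∧ x1)))
  [3] T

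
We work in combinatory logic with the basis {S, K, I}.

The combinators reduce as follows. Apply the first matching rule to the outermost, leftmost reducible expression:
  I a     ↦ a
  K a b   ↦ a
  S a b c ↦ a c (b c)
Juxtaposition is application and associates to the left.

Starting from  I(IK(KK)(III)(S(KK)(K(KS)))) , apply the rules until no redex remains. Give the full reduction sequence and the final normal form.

Answer: normal form = K  (in 4 steps)

Reduction:
  start: I(IK(KK)(III)(S(KK)(K(KS))))
  [1] IK(KK)(III)(S(KK)(K(KS)))
  [2] K(KK)(III)(S(KK)(K(KS)))
  [3] KK(S(KK)(K(KS)))
  [4] K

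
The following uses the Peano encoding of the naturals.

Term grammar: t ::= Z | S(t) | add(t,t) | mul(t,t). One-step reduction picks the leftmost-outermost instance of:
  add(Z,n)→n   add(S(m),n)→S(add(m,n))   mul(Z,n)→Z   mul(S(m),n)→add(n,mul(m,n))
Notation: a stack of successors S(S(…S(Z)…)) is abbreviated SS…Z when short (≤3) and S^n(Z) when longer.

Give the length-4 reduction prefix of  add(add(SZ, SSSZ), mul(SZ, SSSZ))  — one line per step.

  start: add(add(SZ, SSSZ), mul(SZ, SSSZ))
  step 1: add(S(add(Z, SSSZ)), mul(SZ, SSSZ))
  step 2: S(add(add(Z, SSSZ), mul(SZ, SSSZ)))
  step 3: S(add(SSSZ, mul(SZ, SSSZ)))
  step 4: S(S(add(SSZ, mul(SZ, SSSZ))))

Answer: after 4 steps: S(S(add(SSZ, mul(SZ, SSSZ))))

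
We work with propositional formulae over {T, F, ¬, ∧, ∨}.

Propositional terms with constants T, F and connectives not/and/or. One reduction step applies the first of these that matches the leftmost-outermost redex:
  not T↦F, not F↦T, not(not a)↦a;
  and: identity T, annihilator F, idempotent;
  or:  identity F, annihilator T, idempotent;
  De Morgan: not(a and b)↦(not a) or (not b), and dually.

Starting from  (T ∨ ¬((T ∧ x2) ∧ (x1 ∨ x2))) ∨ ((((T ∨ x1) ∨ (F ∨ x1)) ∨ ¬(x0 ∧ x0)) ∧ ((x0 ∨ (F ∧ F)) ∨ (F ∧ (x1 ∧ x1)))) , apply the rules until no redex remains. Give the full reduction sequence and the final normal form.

  start: (T ∨ ¬((T ∧ x2) ∧ (x1 ∨ x2))) ∨ ((((T ∨ x1) ∨ (F ∨ x1)) ∨ ¬(x0 ∧ x0)) ∧ ((x0 ∨ (F ∧ F)) ∨ (F ∧ (x1 ∧ x1))))
  [1] T ∨ ((((T ∨ x1) ∨ (F ∨ x1)) ∨ ¬(x0 ∧ x0)) ∧ ((x0 ∨ (F ∧ F)) ∨ (F ∧ (x1 ∧ x1))))
  [2] T

Answer: normal form = T  (in 2 steps)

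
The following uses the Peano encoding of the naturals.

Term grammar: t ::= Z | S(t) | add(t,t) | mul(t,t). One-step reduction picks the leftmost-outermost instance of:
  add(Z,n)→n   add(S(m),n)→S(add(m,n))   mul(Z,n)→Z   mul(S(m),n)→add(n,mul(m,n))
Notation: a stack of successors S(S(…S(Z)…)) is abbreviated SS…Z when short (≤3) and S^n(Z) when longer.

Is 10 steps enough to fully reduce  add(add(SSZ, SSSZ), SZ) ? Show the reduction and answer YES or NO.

  start: add(add(SSZ, SSSZ), SZ)
  [1] add(S(add(SZ, SSSZ)), SZ)
  [2] S(add(add(SZ, SSSZ), SZ))
  [3] S(add(S(add(Z, SSSZ)), SZ))
  [4] S(S(add(add(Z, SSSZ), SZ)))
  [5] S(S(add(SSSZ, SZ)))
  [6] S(S(S(add(SSZ, SZ))))
  [7] S(S(S(S(add(SZ, SZ)))))
  [8] S(S(S(S(S(add(Z, SZ))))))
  [9] S^6(Z)

Answer: YES — reaches normal form S^6(Z) in 9 ≤ 10 steps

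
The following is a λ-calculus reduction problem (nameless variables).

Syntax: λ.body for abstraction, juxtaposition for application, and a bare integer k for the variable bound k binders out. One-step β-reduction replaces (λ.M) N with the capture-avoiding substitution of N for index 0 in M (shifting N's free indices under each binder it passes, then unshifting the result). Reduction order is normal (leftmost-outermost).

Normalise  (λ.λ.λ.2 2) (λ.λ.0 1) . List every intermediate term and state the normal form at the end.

Answer: normal form = λ.λ.λ.0 (λ.λ.0 1)  (in 2 steps)

Reduction:
  start: (λ.λ.λ.2 2) (λ.λ.0 1)
  [1] λ.λ.(λ.λ.0 1) (λ.λ.0 1)
  [2] λ.λ.λ.0 (λ.λ.0 1)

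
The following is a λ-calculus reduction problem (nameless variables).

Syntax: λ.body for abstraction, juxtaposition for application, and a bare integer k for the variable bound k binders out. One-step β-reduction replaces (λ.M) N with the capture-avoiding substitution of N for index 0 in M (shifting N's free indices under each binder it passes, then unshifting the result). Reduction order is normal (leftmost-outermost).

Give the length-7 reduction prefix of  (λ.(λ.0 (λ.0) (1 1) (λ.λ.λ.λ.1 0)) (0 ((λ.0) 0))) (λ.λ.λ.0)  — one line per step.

  start: (λ.(λ.0 (λ.0) (1 1) (λ.λ.λ.λ.1 0)) (0 ((λ.0) 0))) (λ.λ.λ.0)
  [1] (λ.0 (λ.0) ((λ.λ.λ.0) (λ.λ.λ.0)) (λ.λ.λ.λ.1 0)) ((λ.λ.λ.0) ((λ.0) (λ.λ.λ.0)))
  [2] (λ.λ.λ.0) ((λ.0) (λ.λ.λ.0)) (λ.0) ((λ.λ.λ.0) (λ.λ.λ.0)) (λ.λ.λ.λ.1 0)
  [3] (λ.λ.0) (λ.0) ((λ.λ.λ.0) (λ.λ.λ.0)) (λ.λ.λ.λ.1 0)
  [4] (λ.0) ((λ.λ.λ.0) (λ.λ.λ.0)) (λ.λ.λ.λ.1 0)
  [5] (λ.λ.λ.0) (λ.λ.λ.0) (λ.λ.λ.λ.1 0)
  [6] (λ.λ.0) (λ.λ.λ.λ.1 0)
  [7] λ.0

Answer: after 7 steps: λ.0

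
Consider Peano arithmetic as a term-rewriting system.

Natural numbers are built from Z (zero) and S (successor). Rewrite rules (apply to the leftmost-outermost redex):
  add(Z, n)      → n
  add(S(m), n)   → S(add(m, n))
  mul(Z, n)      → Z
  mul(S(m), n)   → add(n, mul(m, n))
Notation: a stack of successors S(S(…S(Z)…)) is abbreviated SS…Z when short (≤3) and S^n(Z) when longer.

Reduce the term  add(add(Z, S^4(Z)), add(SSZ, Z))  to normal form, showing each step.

  start: add(add(Z, S^4(Z)), add(SSZ, Z))
  step 1: add(S^4(Z), add(SSZ, Z))
  step 2: S(add(SSSZ, add(SSZ, Z)))
  step 3: S(S(add(SSZ, add(SSZ, Z))))
  step 4: S(S(S(add(SZ, add(SSZ, Z)))))
  step 5: S(S(S(S(add(Z, add(SSZ, Z))))))
  step 6: S(S(S(S(add(SSZ, Z)))))
  step 7: S(S(S(S(S(add(SZ, Z))))))
  step 8: S(S(S(S(S(S(add(Z, Z)))))))
  step 9: S^6(Z)

Answer: normal form = S^6(Z)  (in 9 steps)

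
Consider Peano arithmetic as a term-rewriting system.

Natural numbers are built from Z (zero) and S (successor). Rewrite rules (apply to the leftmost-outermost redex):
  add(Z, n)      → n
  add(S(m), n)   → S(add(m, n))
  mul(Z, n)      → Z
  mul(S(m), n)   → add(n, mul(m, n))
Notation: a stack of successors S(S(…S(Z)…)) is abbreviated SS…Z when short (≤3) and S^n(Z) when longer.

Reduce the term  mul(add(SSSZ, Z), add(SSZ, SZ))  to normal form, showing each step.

  start: mul(add(SSSZ, Z), add(SSZ, SZ))
  →1  mul(S(add(SSZ, Z)), add(SSZ, SZ))
  →2  add(add(SSZ, SZ), mul(add(SSZ, Z), add(SSZ, SZ)))
  →3  add(S(add(SZ, SZ)), mul(add(SSZ, Z), add(SSZ, SZ)))
  →4  S(add(add(SZ, SZ), mul(add(SSZ, Z), add(SSZ, SZ))))
  →5  S(add(S(add(Z, SZ)), mul(add(SSZ, Z), add(SSZ, SZ))))
  →6  S(S(add(add(Z, SZ), mul(add(SSZ, Z), add(SSZ, SZ)))))
  →7  S(S(add(SZ, mul(add(SSZ, Z), add(SSZ, SZ)))))
  →8  S(S(S(add(Z, mul(add(SSZ, Z), add(SSZ, SZ))))))
  →9  S(S(S(mul(add(SSZ, Z), add(SSZ, SZ)))))
  →10  S(S(S(mul(S(add(SZ, Z)), add(SSZ, SZ)))))
  →11  S(S(S(add(add(SSZ, SZ), mul(add(SZ, Z), add(SSZ, SZ))))))
  →12  S(S(S(add(S(add(SZ, SZ)), mul(add(SZ, Z), add(SSZ, SZ))))))
  →13  S(S(S(S(add(add(SZ, SZ), mul(add(SZ, Z), add(SSZ, SZ)))))))
  →14  S(S(S(S(add(S(add(Z, SZ)), mul(add(SZ, Z), add(SSZ, SZ)))))))
  →15  S(S(S(S(S(add(add(Z, SZ), mul(add(SZ, Z), add(SSZ, SZ))))))))
  →16  S(S(S(S(S(add(SZ, mul(add(SZ, Z), add(SSZ, SZ))))))))
  →17  S(S(S(S(S(S(add(Z, mul(add(SZ, Z), add(SSZ, SZ)))))))))
  →18  S(S(S(S(S(S(mul(add(SZ, Z), add(SSZ, SZ))))))))
  →19  S(S(S(S(S(S(mul(S(add(Z, Z)), add(SSZ, SZ))))))))
  →20  S(S(S(S(S(S(add(add(SSZ, SZ), mul(add(Z, Z), add(SSZ, SZ)))))))))
  →21  S(S(S(S(S(S(add(S(add(SZ, SZ)), mul(add(Z, Z), add(SSZ, SZ)))))))))
  →22  S(S(S(S(S(S(S(add(add(SZ, SZ), mul(add(Z, Z), add(SSZ, SZ))))))))))
  →23  S(S(S(S(S(S(S(add(S(add(Z, SZ)), mul(add(Z, Z), add(SSZ, SZ))))))))))
  →24  S(S(S(S(S(S(S(S(add(add(Z, SZ), mul(add(Z, Z), add(SSZ, SZ)))))))))))
  →25  S(S(S(S(S(S(S(S(add(SZ, mul(add(Z, Z), add(SSZ, SZ)))))))))))
  →26  S(S(S(S(S(S(S(S(S(add(Z, mul(add(Z, Z), add(SSZ, SZ))))))))))))
  →27  S(S(S(S(S(S(S(S(S(mul(add(Z, Z), add(SSZ, SZ)))))))))))
  →28  S(S(S(S(S(S(S(S(S(mul(Z, add(SSZ, SZ)))))))))))
  →29  S^9(Z)

Answer: normal form = S^9(Z)  (in 29 steps)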